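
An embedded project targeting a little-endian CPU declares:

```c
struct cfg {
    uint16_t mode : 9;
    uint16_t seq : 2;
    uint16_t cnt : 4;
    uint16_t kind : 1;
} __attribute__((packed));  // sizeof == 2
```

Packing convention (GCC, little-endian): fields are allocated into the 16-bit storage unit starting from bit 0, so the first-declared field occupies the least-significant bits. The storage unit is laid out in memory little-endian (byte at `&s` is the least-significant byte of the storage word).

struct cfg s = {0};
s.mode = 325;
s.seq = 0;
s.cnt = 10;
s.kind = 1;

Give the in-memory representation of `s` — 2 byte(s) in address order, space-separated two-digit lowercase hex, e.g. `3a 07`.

45 d1

mode (9b) val=325 bits=0x145 at bit 0: 0x0145
seq (2b) val=0 bits=0x0 at bit 9: 0x0145
cnt (4b) val=10 bits=0xa at bit 11: 0x5145
kind (1b) val=1 bits=0x1 at bit 15: 0xd145
word = 0xd145 → little-endian bytes:
  [0]=0x45  [1]=0xd1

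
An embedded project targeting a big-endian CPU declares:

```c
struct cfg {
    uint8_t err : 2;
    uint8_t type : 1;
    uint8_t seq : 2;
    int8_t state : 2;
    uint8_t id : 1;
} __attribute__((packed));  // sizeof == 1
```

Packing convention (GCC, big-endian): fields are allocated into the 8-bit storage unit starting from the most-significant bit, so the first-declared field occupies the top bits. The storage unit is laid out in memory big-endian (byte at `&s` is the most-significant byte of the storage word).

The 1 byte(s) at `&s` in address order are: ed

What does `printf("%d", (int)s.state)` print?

[0]=0xed (big-endian) → word 0xed
err:2 @ bit 6 → (0xed>>6)&0x3 = 0x3
type:1 @ bit 5 → (0xed>>5)&0x1 = 0x1
seq:2 @ bit 3 → (0xed>>3)&0x3 = 0x1
state:2 @ bit 1 → (0xed>>1)&0x3 = 0x2  ←
id:1 @ bit 0 → (0xed>>0)&0x1 = 0x1
state signed 2b, MSB=1: 2 - 4 = -2

-2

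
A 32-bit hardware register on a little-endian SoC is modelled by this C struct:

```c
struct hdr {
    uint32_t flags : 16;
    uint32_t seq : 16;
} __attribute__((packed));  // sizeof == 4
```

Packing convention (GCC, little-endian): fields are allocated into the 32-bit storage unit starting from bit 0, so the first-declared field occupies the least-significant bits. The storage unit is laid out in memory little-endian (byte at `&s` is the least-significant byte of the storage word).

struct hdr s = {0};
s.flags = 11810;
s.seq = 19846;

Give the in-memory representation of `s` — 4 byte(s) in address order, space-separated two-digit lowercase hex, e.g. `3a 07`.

22 2e 86 4d

flags (16b) val=11810 bits=0x2e22 at bit 0: 0x00002e22
seq (16b) val=19846 bits=0x4d86 at bit 16: 0x4d862e22
word = 0x4d862e22 → little-endian bytes:
  [0]=0x22  [1]=0x2e  [2]=0x86  [3]=0x4d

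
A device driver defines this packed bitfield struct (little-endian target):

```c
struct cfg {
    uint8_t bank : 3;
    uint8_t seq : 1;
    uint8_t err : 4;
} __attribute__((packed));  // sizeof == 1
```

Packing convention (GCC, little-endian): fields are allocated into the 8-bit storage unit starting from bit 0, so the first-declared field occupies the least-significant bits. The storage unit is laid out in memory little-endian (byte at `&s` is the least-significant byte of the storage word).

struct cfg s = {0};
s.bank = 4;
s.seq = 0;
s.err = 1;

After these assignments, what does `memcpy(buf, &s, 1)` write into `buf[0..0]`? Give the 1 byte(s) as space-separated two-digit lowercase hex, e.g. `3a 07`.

bank:3 = 4 → 0x4 << 0 → word 0x04
seq:1 = 0 → 0x0 << 3 → word 0x04
err:4 = 1 → 0x1 << 4 → word 0x14
word = 0x14 → little-endian bytes:
  [0]=0x14

14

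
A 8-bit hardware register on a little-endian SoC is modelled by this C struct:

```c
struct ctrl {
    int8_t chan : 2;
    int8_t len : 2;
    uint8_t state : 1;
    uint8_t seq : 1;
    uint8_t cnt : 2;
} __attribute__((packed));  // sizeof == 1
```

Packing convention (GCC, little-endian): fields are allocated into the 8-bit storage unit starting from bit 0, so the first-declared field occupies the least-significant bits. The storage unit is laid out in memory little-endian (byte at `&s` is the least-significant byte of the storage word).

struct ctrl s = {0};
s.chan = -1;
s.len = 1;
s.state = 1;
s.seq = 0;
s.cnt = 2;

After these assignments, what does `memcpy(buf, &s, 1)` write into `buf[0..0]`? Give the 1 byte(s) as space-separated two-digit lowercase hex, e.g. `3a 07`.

chan (2b) val=-1 bits=0x3 at bit 0: 0x03
len (2b) val=1 bits=0x1 at bit 2: 0x07
state (1b) val=1 bits=0x1 at bit 4: 0x17
seq (1b) val=0 bits=0x0 at bit 5: 0x17
cnt (2b) val=2 bits=0x2 at bit 6: 0x97
word = 0x97 → little-endian bytes:
  [0]=0x97

97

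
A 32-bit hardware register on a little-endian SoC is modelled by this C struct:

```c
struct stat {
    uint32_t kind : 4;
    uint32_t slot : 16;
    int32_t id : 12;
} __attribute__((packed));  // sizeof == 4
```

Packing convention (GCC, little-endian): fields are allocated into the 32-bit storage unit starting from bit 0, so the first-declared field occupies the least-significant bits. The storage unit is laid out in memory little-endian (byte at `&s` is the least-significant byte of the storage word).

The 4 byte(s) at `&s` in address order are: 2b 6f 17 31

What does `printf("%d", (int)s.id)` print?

[0]=0x2b [1]=0x6f [2]=0x17 [3]=0x31 (little-endian) → word 0x31176f2b
kind [0+:4] = (word>>0) & 0xf = 11
slot [4+:16] = (word>>4) & 0xffff = 30450
id [20+:12] = (word>>20) & 0xfff = 785  ←
id signed 12b, MSB=0: value = 785

785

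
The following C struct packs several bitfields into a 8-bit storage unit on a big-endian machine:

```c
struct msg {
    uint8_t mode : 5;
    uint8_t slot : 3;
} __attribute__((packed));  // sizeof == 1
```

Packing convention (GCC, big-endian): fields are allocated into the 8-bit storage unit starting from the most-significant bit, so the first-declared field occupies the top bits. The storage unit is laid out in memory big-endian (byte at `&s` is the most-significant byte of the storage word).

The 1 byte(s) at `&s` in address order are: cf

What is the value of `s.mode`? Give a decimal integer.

[0]=0xcf (big-endian) → word 0xcf
mode:5 @ bit 3 → (0xcf>>3)&0x1f = 0x19  ←
slot:3 @ bit 0 → (0xcf>>0)&0x7 = 0x7

25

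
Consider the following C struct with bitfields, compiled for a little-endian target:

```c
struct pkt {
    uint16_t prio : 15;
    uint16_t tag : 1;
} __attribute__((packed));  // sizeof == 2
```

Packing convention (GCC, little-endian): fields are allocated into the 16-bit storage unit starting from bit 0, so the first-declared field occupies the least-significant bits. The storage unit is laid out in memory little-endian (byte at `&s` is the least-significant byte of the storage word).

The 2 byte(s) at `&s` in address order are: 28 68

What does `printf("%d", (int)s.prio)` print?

26664

[0]=0x28 [1]=0x68 (little-endian) → word 0x6828
prio [0+:15] = (word>>0) & 0x7fff = 26664  ←
tag [15+:1] = (word>>15) & 0x1 = 0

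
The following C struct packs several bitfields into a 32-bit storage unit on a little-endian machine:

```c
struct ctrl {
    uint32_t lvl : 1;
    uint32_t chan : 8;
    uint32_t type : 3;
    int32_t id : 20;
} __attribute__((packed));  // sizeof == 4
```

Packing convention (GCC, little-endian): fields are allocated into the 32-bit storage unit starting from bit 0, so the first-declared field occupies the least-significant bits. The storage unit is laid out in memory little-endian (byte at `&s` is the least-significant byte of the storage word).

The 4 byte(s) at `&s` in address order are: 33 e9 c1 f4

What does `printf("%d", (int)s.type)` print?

[0]=0x33 [1]=0xe9 [2]=0xc1 [3]=0xf4 (little-endian) → word 0xf4c1e933
lvl [0+:1] = (word>>0) & 0x1 = 1
chan [1+:8] = (word>>1) & 0xff = 153
type [9+:3] = (word>>9) & 0x7 = 4  ←
id [12+:20] = (word>>12) & 0xfffff = 1002526

4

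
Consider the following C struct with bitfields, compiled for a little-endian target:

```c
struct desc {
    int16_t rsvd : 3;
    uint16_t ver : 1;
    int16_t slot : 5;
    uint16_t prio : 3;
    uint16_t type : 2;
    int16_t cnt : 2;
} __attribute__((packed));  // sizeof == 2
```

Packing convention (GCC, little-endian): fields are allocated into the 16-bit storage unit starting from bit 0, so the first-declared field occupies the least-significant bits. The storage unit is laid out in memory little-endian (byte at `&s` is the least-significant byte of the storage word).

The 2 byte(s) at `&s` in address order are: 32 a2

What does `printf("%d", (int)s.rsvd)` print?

2

[0]=0x32 [1]=0xa2 (little-endian) → word 0xa232
rsvd [0+:3] = (word>>0) & 0x7 = 2  ←
ver [3+:1] = (word>>3) & 0x1 = 0
slot [4+:5] = (word>>4) & 0x1f = 3
prio [9+:3] = (word>>9) & 0x7 = 1
type [12+:2] = (word>>12) & 0x3 = 2
cnt [14+:2] = (word>>14) & 0x3 = 2
rsvd signed 3b, MSB=0: value = 2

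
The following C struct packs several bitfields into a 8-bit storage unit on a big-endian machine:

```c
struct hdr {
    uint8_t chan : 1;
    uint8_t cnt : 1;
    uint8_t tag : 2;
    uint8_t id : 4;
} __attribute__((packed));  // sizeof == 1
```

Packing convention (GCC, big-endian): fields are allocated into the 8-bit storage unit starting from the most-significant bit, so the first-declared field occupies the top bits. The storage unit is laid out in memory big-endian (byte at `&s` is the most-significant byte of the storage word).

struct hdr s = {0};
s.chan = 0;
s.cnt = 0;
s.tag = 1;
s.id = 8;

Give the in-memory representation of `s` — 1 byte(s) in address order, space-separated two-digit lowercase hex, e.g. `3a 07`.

chan:1 = 0 → 0x0 << 7 → word 0x00
cnt:1 = 0 → 0x0 << 6 → word 0x00
tag:2 = 1 → 0x1 << 4 → word 0x10
id:4 = 8 → 0x8 << 0 → word 0x18
word = 0x18 → big-endian bytes:
  [0]=0x18

18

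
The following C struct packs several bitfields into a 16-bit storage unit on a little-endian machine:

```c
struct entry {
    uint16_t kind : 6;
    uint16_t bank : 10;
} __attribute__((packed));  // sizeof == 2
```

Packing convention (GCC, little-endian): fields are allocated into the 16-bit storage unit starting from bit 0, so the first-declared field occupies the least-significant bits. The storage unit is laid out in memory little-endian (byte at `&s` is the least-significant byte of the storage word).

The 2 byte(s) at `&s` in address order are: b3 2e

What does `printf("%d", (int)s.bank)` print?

[0]=0xb3 [1]=0x2e (little-endian) → word 0x2eb3
kind [0+:6] = (word>>0) & 0x3f = 51
bank [6+:10] = (word>>6) & 0x3ff = 186  ←

186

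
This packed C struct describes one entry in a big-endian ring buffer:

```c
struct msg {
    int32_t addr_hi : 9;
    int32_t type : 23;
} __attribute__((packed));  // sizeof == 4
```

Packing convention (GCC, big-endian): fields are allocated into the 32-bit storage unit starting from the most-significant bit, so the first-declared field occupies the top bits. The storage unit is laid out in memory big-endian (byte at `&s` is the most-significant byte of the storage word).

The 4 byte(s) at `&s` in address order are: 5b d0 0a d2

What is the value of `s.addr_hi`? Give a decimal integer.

183

[0]=0x5b [1]=0xd0 [2]=0x0a [3]=0xd2 (big-endian) → word 0x5bd00ad2
addr_hi:9 @ bit 23 → (0x5bd00ad2>>23)&0x1ff = 0xb7  ←
type:23 @ bit 0 → (0x5bd00ad2>>0)&0x7fffff = 0x500ad2
addr_hi signed 9b, MSB=0: value = 183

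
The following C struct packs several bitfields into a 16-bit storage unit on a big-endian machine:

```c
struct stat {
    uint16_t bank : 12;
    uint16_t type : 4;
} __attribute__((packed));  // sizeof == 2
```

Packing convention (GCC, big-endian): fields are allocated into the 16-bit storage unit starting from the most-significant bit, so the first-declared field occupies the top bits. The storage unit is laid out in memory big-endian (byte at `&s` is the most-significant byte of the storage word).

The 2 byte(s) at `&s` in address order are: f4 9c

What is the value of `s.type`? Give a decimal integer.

12

[0]=0xf4 [1]=0x9c (big-endian) → word 0xf49c
bank:12 @ bit 4 → (0xf49c>>4)&0xfff = 0xf49
type:4 @ bit 0 → (0xf49c>>0)&0xf = 0xc  ←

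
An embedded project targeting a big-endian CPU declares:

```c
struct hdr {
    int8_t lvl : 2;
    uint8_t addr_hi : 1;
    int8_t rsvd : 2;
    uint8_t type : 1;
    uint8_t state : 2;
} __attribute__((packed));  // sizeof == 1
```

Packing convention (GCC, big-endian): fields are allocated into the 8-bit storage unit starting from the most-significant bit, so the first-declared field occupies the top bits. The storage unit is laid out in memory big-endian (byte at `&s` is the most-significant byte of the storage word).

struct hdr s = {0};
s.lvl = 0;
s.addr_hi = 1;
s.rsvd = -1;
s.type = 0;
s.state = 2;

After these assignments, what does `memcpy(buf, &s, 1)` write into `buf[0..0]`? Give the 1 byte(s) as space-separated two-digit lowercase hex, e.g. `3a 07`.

lvl (2b) val=0 bits=0x0 at bit 6: 0x00
addr_hi (1b) val=1 bits=0x1 at bit 5: 0x20
rsvd (2b) val=-1 bits=0x3 at bit 3: 0x38
type (1b) val=0 bits=0x0 at bit 2: 0x38
state (2b) val=2 bits=0x2 at bit 0: 0x3a
word = 0x3a → big-endian bytes:
  [0]=0x3a

3a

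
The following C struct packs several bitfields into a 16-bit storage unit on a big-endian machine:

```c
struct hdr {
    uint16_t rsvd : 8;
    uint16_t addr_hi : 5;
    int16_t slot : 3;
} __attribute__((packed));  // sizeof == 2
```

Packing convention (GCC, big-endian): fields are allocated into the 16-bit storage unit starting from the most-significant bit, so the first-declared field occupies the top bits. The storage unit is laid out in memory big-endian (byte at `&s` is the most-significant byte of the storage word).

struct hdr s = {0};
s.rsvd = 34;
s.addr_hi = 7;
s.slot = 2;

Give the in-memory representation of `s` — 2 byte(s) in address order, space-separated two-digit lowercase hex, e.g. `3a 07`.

rsvd (8b) val=34 bits=0x22 at bit 8: 0x2200
addr_hi (5b) val=7 bits=0x7 at bit 3: 0x2238
slot (3b) val=2 bits=0x2 at bit 0: 0x223a
word = 0x223a → big-endian bytes:
  [0]=0x22  [1]=0x3a

22 3a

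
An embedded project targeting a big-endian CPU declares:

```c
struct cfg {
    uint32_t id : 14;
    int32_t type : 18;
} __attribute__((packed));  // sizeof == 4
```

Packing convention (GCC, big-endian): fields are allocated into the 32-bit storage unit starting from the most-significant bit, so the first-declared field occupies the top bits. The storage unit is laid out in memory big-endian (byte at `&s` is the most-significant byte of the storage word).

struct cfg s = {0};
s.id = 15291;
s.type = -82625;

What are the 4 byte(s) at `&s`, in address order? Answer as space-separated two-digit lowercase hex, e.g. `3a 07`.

ee ee bd 3f

id (14b) val=15291 bits=0x3bbb at bit 18: 0xeeec0000
type (18b) val=-82625 bits=0x2bd3f at bit 0: 0xeeeebd3f
word = 0xeeeebd3f → big-endian bytes:
  [0]=0xee  [1]=0xee  [2]=0xbd  [3]=0x3f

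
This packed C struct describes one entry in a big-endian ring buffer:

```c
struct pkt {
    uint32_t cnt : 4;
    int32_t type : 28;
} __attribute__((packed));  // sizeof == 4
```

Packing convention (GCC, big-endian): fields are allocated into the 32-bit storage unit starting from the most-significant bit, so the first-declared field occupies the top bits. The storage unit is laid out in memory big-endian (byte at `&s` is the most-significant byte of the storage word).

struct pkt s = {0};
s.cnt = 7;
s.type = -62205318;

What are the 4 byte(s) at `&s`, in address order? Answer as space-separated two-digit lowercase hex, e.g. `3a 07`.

7c 4a d2 7a

cnt (4b) val=7 bits=0x7 at bit 28: 0x70000000
type (28b) val=-62205318 bits=0xc4ad27a at bit 0: 0x7c4ad27a
word = 0x7c4ad27a → big-endian bytes:
  [0]=0x7c  [1]=0x4a  [2]=0xd2  [3]=0x7a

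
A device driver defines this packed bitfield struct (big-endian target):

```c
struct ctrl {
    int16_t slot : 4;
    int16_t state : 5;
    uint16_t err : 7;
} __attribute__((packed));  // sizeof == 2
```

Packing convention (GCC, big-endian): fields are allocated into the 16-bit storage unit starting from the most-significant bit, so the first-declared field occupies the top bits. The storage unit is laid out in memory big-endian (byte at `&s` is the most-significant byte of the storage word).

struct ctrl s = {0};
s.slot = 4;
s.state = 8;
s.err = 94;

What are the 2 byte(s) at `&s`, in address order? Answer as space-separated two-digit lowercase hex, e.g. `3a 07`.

slot (4b) val=4 bits=0x4 at bit 12: 0x4000
state (5b) val=8 bits=0x8 at bit 7: 0x4400
err (7b) val=94 bits=0x5e at bit 0: 0x445e
word = 0x445e → big-endian bytes:
  [0]=0x44  [1]=0x5e

44 5e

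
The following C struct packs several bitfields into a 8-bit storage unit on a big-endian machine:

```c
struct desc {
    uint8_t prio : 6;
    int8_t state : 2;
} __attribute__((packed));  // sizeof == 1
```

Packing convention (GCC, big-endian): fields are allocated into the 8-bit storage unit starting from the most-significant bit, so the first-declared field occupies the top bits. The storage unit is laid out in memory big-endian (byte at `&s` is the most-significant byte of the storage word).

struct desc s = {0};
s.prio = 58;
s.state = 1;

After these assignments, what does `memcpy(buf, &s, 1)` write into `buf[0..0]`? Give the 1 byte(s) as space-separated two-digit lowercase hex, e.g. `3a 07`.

e9

prio:6 = 58 → 0x3a << 2 → word 0xe8
state:2 = 1 → 0x1 << 0 → word 0xe9
word = 0xe9 → big-endian bytes:
  [0]=0xe9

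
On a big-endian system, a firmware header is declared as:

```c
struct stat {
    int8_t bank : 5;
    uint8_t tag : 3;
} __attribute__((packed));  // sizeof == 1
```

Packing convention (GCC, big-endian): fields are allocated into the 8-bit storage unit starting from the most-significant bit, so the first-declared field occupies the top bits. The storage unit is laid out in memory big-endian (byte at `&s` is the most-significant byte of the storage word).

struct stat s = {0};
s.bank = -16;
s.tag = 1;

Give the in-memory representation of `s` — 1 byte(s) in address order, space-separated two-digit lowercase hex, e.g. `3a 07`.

81

bank (5b) val=-16 bits=0x10 at bit 3: 0x80
tag (3b) val=1 bits=0x1 at bit 0: 0x81
word = 0x81 → big-endian bytes:
  [0]=0x81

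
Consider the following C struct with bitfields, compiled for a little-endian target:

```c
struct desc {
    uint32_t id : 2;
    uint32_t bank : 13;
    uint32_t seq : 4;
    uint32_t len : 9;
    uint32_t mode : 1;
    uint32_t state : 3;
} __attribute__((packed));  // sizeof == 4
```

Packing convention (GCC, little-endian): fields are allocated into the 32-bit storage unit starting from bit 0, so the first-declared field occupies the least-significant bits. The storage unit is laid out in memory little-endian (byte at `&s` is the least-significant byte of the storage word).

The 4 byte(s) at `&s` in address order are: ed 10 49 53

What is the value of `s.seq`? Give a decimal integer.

[0]=0xed [1]=0x10 [2]=0x49 [3]=0x53 (little-endian) → word 0x534910ed
id:2 @ bit 0 → (0x534910ed>>0)&0x3 = 0x1
bank:13 @ bit 2 → (0x534910ed>>2)&0x1fff = 0x43b
seq:4 @ bit 15 → (0x534910ed>>15)&0xf = 0x2  ←
len:9 @ bit 19 → (0x534910ed>>19)&0x1ff = 0x69
mode:1 @ bit 28 → (0x534910ed>>28)&0x1 = 0x1
state:3 @ bit 29 → (0x534910ed>>29)&0x7 = 0x2

2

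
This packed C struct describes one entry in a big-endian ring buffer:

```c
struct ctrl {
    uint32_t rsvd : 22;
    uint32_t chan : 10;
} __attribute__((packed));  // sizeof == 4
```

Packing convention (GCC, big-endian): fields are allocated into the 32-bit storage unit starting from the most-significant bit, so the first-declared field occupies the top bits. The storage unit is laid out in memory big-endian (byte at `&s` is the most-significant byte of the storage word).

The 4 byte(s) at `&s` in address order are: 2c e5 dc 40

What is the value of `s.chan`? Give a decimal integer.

64

[0]=0x2c [1]=0xe5 [2]=0xdc [3]=0x40 (big-endian) → word 0x2ce5dc40
rsvd:22 @ bit 10 → (0x2ce5dc40>>10)&0x3fffff = 0xb3977
chan:10 @ bit 0 → (0x2ce5dc40>>0)&0x3ff = 0x40  ←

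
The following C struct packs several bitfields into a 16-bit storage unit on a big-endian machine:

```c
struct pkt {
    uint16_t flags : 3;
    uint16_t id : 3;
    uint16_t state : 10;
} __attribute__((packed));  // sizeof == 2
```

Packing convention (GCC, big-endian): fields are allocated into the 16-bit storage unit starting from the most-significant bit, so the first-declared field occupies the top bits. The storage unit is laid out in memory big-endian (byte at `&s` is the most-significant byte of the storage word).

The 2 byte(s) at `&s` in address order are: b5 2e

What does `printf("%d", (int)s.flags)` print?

[0]=0xb5 [1]=0x2e (big-endian) → word 0xb52e
flags:3 @ bit 13 → (0xb52e>>13)&0x7 = 0x5  ←
id:3 @ bit 10 → (0xb52e>>10)&0x7 = 0x5
state:10 @ bit 0 → (0xb52e>>0)&0x3ff = 0x12e

5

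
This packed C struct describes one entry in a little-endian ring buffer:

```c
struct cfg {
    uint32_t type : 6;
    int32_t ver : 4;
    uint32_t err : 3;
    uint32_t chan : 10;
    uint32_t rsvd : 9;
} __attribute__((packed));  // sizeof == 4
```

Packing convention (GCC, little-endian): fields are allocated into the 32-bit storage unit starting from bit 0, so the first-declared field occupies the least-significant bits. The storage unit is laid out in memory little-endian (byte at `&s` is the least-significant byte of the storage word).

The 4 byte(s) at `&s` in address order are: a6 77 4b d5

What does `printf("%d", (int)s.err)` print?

[0]=0xa6 [1]=0x77 [2]=0x4b [3]=0xd5 (little-endian) → word 0xd54b77a6
type [0+:6] = (word>>0) & 0x3f = 38
ver [6+:4] = (word>>6) & 0xf = 14
err [10+:3] = (word>>10) & 0x7 = 5  ←
chan [13+:10] = (word>>13) & 0x3ff = 603
rsvd [23+:9] = (word>>23) & 0x1ff = 426

5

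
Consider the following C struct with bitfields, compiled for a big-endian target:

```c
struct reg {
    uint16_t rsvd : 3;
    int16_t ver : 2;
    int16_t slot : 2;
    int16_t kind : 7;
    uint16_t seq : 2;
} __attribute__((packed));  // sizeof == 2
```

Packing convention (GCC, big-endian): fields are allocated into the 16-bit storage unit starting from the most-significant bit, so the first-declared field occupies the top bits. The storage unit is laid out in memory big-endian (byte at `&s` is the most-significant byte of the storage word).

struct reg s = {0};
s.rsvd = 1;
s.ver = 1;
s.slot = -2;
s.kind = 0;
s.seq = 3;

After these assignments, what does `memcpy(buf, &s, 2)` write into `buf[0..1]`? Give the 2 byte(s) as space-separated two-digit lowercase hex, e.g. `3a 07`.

2c 03

[13+:3] rsvd=1 & 0x7 = 0x1; word=0x2000
[11+:2] ver=1 & 0x3 = 0x1; word=0x2800
[9+:2] slot=-2 & 0x3 = 0x2; word=0x2c00
[2+:7] kind=0 & 0x7f = 0x0; word=0x2c00
[0+:2] seq=3 & 0x3 = 0x3; word=0x2c03
word = 0x2c03 → big-endian bytes:
  [0]=0x2c  [1]=0x03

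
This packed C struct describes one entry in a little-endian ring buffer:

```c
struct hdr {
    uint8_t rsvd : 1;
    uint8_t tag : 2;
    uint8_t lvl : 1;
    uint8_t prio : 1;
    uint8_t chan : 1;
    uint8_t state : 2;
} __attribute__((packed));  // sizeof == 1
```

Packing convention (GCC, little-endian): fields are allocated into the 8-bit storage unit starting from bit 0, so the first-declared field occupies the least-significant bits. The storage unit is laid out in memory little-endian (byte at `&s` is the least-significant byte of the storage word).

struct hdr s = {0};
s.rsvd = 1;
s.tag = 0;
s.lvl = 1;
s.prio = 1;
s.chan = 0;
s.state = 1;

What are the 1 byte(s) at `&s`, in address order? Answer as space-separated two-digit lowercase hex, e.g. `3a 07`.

59

rsvd (1b) val=1 bits=0x1 at bit 0: 0x01
tag (2b) val=0 bits=0x0 at bit 1: 0x01
lvl (1b) val=1 bits=0x1 at bit 3: 0x09
prio (1b) val=1 bits=0x1 at bit 4: 0x19
chan (1b) val=0 bits=0x0 at bit 5: 0x19
state (2b) val=1 bits=0x1 at bit 6: 0x59
word = 0x59 → little-endian bytes:
  [0]=0x59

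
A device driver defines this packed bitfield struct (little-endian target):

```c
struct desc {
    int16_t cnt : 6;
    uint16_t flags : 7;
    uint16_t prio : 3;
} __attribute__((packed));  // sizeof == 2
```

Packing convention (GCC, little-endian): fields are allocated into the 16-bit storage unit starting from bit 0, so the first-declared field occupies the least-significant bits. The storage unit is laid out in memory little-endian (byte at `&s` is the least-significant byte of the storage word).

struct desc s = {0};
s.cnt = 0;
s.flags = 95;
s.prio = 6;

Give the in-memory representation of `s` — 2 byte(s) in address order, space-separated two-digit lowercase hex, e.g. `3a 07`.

cnt:6 = 0 → 0x0 << 0 → word 0x0000
flags:7 = 95 → 0x5f << 6 → word 0x17c0
prio:3 = 6 → 0x6 << 13 → word 0xd7c0
word = 0xd7c0 → little-endian bytes:
  [0]=0xc0  [1]=0xd7

c0 d7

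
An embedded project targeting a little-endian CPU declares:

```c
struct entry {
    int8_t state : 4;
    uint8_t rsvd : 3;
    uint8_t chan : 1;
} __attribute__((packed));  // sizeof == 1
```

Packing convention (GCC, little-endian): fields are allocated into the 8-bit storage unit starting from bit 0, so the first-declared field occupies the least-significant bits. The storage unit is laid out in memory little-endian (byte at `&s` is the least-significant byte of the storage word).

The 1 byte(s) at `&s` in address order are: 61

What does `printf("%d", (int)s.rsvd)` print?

[0]=0x61 (little-endian) → word 0x61
state:4 @ bit 0 → (0x61>>0)&0xf = 0x1
rsvd:3 @ bit 4 → (0x61>>4)&0x7 = 0x6  ←
chan:1 @ bit 7 → (0x61>>7)&0x1 = 0x0

6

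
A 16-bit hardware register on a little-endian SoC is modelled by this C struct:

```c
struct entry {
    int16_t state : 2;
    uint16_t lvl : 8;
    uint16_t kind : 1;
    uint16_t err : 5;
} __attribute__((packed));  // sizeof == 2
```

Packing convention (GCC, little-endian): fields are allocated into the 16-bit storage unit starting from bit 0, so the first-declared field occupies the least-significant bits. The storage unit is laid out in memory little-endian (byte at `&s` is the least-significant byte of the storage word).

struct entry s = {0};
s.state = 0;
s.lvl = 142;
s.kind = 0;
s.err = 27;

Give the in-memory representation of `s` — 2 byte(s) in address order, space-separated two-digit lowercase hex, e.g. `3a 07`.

38 da

state:2 = 0 → 0x0 << 0 → word 0x0000
lvl:8 = 142 → 0x8e << 2 → word 0x0238
kind:1 = 0 → 0x0 << 10 → word 0x0238
err:5 = 27 → 0x1b << 11 → word 0xda38
word = 0xda38 → little-endian bytes:
  [0]=0x38  [1]=0xda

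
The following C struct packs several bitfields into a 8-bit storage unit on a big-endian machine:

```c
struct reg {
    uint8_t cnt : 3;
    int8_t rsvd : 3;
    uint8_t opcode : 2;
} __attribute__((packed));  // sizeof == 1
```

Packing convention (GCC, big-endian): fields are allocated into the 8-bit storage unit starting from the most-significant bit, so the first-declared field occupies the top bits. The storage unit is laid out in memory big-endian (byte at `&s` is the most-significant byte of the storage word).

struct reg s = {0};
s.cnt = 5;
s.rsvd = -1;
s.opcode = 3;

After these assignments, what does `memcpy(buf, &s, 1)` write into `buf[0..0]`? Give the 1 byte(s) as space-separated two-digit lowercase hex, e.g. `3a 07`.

bf

[5+:3] cnt=5 & 0x7 = 0x5; word=0xa0
[2+:3] rsvd=-1 & 0x7 = 0x7; word=0xbc
[0+:2] opcode=3 & 0x3 = 0x3; word=0xbf
word = 0xbf → big-endian bytes:
  [0]=0xbf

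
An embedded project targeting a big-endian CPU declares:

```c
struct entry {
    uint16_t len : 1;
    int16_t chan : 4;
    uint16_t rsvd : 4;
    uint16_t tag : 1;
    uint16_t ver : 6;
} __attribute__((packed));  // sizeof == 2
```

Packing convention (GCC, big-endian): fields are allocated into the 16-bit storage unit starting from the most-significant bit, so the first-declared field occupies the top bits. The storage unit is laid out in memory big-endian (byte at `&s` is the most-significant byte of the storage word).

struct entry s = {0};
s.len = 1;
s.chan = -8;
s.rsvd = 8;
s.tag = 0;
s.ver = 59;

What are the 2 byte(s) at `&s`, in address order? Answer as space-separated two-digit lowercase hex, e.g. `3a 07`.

c4 3b

[15+:1] len=1 & 0x1 = 0x1; word=0x8000
[11+:4] chan=-8 & 0xf = 0x8; word=0xc000
[7+:4] rsvd=8 & 0xf = 0x8; word=0xc400
[6+:1] tag=0 & 0x1 = 0x0; word=0xc400
[0+:6] ver=59 & 0x3f = 0x3b; word=0xc43b
word = 0xc43b → big-endian bytes:
  [0]=0xc4  [1]=0x3b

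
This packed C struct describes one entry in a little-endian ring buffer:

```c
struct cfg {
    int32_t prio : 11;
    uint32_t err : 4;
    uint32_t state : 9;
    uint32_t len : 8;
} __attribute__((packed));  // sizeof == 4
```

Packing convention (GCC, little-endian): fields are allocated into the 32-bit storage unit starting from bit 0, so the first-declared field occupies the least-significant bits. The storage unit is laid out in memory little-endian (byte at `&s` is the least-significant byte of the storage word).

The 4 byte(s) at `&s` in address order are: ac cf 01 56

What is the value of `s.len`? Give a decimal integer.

[0]=0xac [1]=0xcf [2]=0x01 [3]=0x56 (little-endian) → word 0x5601cfac
prio [0+:11] = (word>>0) & 0x7ff = 1964
err [11+:4] = (word>>11) & 0xf = 9
state [15+:9] = (word>>15) & 0x1ff = 3
len [24+:8] = (word>>24) & 0xff = 86  ←

86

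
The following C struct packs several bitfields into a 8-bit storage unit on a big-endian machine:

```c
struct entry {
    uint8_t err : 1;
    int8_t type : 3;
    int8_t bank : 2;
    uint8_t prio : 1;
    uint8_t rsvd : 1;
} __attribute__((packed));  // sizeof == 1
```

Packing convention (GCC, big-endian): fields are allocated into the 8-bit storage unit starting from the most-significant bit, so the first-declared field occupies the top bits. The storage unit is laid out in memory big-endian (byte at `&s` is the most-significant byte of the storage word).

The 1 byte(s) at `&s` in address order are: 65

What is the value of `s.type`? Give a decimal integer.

[0]=0x65 (big-endian) → word 0x65
err [7+:1] = (word>>7) & 0x1 = 0
type [4+:3] = (word>>4) & 0x7 = 6  ←
bank [2+:2] = (word>>2) & 0x3 = 1
prio [1+:1] = (word>>1) & 0x1 = 0
rsvd [0+:1] = (word>>0) & 0x1 = 1
type signed 3b, MSB=1: 6 - 8 = -2

-2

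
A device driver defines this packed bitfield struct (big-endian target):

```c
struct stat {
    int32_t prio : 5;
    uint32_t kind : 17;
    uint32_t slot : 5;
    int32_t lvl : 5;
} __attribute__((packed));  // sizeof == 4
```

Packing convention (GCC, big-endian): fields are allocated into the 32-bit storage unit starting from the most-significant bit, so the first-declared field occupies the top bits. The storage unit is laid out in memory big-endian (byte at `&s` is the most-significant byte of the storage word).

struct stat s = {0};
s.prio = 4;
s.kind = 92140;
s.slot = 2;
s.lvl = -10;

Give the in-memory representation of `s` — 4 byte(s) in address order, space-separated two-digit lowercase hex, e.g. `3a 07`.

prio:5 = 4 → 0x4 << 27 → word 0x20000000
kind:17 = 92140 → 0x167ec << 10 → word 0x259fb000
slot:5 = 2 → 0x2 << 5 → word 0x259fb040
lvl:5 = -10 → 0x16 << 0 → word 0x259fb056
word = 0x259fb056 → big-endian bytes:
  [0]=0x25  [1]=0x9f  [2]=0xb0  [3]=0x56

25 9f b0 56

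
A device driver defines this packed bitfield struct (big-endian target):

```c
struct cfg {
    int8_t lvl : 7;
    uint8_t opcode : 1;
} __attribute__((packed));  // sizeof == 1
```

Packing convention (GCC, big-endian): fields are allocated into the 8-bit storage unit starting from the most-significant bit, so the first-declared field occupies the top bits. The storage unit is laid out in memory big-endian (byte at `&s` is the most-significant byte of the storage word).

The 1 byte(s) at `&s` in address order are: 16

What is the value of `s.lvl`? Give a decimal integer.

11

[0]=0x16 (big-endian) → word 0x16
lvl [1+:7] = (word>>1) & 0x7f = 11  ←
opcode [0+:1] = (word>>0) & 0x1 = 0
lvl signed 7b, MSB=0: value = 11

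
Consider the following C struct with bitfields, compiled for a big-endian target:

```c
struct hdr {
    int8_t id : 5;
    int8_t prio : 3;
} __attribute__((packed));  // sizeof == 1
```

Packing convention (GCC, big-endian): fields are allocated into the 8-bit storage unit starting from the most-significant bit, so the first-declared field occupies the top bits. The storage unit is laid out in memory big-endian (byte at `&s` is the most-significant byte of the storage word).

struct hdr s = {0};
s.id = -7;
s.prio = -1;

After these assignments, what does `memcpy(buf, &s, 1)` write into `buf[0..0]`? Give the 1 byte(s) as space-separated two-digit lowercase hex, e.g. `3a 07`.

[3+:5] id=-7 & 0x1f = 0x19; word=0xc8
[0+:3] prio=-1 & 0x7 = 0x7; word=0xcf
word = 0xcf → big-endian bytes:
  [0]=0xcf

cf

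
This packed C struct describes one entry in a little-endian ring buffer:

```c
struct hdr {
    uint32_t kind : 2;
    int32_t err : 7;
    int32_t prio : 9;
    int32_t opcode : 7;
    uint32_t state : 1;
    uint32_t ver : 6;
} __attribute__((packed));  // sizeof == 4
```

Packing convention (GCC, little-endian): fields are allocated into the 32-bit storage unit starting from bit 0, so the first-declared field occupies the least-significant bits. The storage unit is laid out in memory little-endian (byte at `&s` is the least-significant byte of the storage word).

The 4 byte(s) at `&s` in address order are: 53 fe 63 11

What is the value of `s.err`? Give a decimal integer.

20

[0]=0x53 [1]=0xfe [2]=0x63 [3]=0x11 (little-endian) → word 0x1163fe53
kind [0+:2] = (word>>0) & 0x3 = 3
err [2+:7] = (word>>2) & 0x7f = 20  ←
prio [9+:9] = (word>>9) & 0x1ff = 511
opcode [18+:7] = (word>>18) & 0x7f = 88
state [25+:1] = (word>>25) & 0x1 = 0
ver [26+:6] = (word>>26) & 0x3f = 4
err signed 7b, MSB=0: value = 20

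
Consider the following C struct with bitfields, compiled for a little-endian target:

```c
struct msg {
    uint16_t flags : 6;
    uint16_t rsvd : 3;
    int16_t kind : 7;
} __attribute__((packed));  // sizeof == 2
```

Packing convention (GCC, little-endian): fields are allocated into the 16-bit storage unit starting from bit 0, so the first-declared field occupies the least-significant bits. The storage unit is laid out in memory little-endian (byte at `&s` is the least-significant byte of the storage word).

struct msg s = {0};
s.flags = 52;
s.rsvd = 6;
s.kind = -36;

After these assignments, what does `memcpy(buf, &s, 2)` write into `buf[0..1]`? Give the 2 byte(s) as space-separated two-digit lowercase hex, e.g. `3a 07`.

[0+:6] flags=52 & 0x3f = 0x34; word=0x0034
[6+:3] rsvd=6 & 0x7 = 0x6; word=0x01b4
[9+:7] kind=-36 & 0x7f = 0x5c; word=0xb9b4
word = 0xb9b4 → little-endian bytes:
  [0]=0xb4  [1]=0xb9

b4 b9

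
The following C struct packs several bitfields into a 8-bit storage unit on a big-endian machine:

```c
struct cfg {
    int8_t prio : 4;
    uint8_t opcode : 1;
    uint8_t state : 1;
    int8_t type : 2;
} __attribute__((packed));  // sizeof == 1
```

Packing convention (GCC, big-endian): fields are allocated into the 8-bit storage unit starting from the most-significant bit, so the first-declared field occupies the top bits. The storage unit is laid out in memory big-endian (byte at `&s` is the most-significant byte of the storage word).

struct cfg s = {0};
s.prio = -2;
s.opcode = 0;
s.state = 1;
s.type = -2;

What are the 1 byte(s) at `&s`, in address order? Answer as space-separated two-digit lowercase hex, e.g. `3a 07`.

[4+:4] prio=-2 & 0xf = 0xe; word=0xe0
[3+:1] opcode=0 & 0x1 = 0x0; word=0xe0
[2+:1] state=1 & 0x1 = 0x1; word=0xe4
[0+:2] type=-2 & 0x3 = 0x2; word=0xe6
word = 0xe6 → big-endian bytes:
  [0]=0xe6

e6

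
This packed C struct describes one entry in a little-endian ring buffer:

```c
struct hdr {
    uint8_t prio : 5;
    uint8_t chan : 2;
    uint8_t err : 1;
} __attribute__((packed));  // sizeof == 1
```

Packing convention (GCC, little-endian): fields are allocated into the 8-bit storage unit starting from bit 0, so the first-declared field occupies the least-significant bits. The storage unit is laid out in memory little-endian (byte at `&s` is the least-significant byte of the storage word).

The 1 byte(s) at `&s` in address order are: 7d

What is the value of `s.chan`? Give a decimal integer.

[0]=0x7d (little-endian) → word 0x7d
prio:5 @ bit 0 → (0x7d>>0)&0x1f = 0x1d
chan:2 @ bit 5 → (0x7d>>5)&0x3 = 0x3  ←
err:1 @ bit 7 → (0x7d>>7)&0x1 = 0x0

3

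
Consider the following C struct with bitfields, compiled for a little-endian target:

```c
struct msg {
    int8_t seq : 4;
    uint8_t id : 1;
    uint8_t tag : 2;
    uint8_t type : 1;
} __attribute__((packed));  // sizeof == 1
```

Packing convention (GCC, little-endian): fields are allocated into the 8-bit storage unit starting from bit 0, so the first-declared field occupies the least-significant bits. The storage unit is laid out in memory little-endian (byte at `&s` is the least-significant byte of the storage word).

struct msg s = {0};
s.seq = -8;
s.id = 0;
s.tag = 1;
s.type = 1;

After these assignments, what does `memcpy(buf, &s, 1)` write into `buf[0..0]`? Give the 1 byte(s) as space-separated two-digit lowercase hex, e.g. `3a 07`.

seq (4b) val=-8 bits=0x8 at bit 0: 0x08
id (1b) val=0 bits=0x0 at bit 4: 0x08
tag (2b) val=1 bits=0x1 at bit 5: 0x28
type (1b) val=1 bits=0x1 at bit 7: 0xa8
word = 0xa8 → little-endian bytes:
  [0]=0xa8

a8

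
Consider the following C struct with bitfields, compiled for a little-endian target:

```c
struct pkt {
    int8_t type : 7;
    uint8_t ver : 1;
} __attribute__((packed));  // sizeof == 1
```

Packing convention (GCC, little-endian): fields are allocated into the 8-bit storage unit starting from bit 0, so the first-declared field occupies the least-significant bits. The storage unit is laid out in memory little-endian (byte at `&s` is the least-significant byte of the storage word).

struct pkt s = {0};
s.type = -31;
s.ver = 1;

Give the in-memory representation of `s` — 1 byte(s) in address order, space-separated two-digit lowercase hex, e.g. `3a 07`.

type:7 = -31 → 0x61 << 0 → word 0x61
ver:1 = 1 → 0x1 << 7 → word 0xe1
word = 0xe1 → little-endian bytes:
  [0]=0xe1

e1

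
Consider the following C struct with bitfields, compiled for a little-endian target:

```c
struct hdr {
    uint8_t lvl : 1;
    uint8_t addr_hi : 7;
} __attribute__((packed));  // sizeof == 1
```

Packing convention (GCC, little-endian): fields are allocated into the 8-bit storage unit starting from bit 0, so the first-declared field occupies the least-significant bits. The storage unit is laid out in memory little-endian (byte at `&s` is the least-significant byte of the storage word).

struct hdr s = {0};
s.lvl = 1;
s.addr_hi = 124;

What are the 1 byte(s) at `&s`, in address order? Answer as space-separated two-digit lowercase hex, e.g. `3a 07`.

f9

lvl:1 = 1 → 0x1 << 0 → word 0x01
addr_hi:7 = 124 → 0x7c << 1 → word 0xf9
word = 0xf9 → little-endian bytes:
  [0]=0xf9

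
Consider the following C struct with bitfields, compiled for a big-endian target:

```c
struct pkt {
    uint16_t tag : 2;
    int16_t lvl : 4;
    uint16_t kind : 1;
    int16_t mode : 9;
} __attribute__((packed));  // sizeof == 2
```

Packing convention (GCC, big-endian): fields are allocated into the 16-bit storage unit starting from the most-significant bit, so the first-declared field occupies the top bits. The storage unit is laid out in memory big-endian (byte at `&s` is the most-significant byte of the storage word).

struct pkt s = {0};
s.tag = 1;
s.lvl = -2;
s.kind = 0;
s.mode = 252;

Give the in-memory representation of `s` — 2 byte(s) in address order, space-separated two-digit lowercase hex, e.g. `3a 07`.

tag (2b) val=1 bits=0x1 at bit 14: 0x4000
lvl (4b) val=-2 bits=0xe at bit 10: 0x7800
kind (1b) val=0 bits=0x0 at bit 9: 0x7800
mode (9b) val=252 bits=0xfc at bit 0: 0x78fc
word = 0x78fc → big-endian bytes:
  [0]=0x78  [1]=0xfc

78 fc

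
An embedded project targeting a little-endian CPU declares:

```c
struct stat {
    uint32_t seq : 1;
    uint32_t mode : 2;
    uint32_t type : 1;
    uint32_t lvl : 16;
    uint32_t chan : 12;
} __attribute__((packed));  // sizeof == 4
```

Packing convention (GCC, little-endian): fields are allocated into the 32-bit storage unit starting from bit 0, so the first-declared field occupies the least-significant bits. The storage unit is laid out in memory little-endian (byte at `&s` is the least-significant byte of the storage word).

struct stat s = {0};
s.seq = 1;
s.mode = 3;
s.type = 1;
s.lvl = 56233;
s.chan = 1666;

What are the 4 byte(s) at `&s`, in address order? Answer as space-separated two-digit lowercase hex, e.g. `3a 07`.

9f ba 2d 68

seq (1b) val=1 bits=0x1 at bit 0: 0x00000001
mode (2b) val=3 bits=0x3 at bit 1: 0x00000007
type (1b) val=1 bits=0x1 at bit 3: 0x0000000f
lvl (16b) val=56233 bits=0xdba9 at bit 4: 0x000dba9f
chan (12b) val=1666 bits=0x682 at bit 20: 0x682dba9f
word = 0x682dba9f → little-endian bytes:
  [0]=0x9f  [1]=0xba  [2]=0x2d  [3]=0x68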